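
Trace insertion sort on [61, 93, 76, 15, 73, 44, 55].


Initial: [61, 93, 76, 15, 73, 44, 55]
Insert 93: [61, 93, 76, 15, 73, 44, 55]
Insert 76: [61, 76, 93, 15, 73, 44, 55]
Insert 15: [15, 61, 76, 93, 73, 44, 55]
Insert 73: [15, 61, 73, 76, 93, 44, 55]
Insert 44: [15, 44, 61, 73, 76, 93, 55]
Insert 55: [15, 44, 55, 61, 73, 76, 93]

Sorted: [15, 44, 55, 61, 73, 76, 93]


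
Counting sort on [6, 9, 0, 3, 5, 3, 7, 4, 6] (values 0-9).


Input: [6, 9, 0, 3, 5, 3, 7, 4, 6]
Counts: [1, 0, 0, 2, 1, 1, 2, 1, 0, 1]

Sorted: [0, 3, 3, 4, 5, 6, 6, 7, 9]


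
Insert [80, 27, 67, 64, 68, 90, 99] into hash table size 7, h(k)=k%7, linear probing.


Insert 80: h=3 -> slot 3
Insert 27: h=6 -> slot 6
Insert 67: h=4 -> slot 4
Insert 64: h=1 -> slot 1
Insert 68: h=5 -> slot 5
Insert 90: h=6, 1 probes -> slot 0
Insert 99: h=1, 1 probes -> slot 2

Table: [90, 64, 99, 80, 67, 68, 27]


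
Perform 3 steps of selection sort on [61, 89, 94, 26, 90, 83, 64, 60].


Initial: [61, 89, 94, 26, 90, 83, 64, 60]
Step 1: min=26 at 3
  Swap: [26, 89, 94, 61, 90, 83, 64, 60]
Step 2: min=60 at 7
  Swap: [26, 60, 94, 61, 90, 83, 64, 89]
Step 3: min=61 at 3
  Swap: [26, 60, 61, 94, 90, 83, 64, 89]

After 3 steps: [26, 60, 61, 94, 90, 83, 64, 89]


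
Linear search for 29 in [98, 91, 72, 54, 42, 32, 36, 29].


i=0: 98!=29
i=1: 91!=29
i=2: 72!=29
i=3: 54!=29
i=4: 42!=29
i=5: 32!=29
i=6: 36!=29
i=7: 29==29 found!

Found at 7, 8 comps


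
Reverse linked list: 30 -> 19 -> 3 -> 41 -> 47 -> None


Step 1: curr=30, set curr.next=prev(None) | reversed so far: 30
Step 2: curr=19, set curr.next=prev(30) | reversed so far: 19 -> 30
Step 3: curr=3, set curr.next=prev(19) | reversed so far: 3 -> 19 -> 30
Step 4: curr=41, set curr.next=prev(3) | reversed so far: 41 -> 3 -> 19 -> 30
Step 5: curr=47, set curr.next=prev(41) | reversed so far: 47 -> 41 -> 3 -> 19 -> 30

47 -> 41 -> 3 -> 19 -> 30 -> None


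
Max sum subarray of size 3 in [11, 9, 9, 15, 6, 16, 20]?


[0:3]: 29
[1:4]: 33
[2:5]: 30
[3:6]: 37
[4:7]: 42

Max: 42 at [4:7]


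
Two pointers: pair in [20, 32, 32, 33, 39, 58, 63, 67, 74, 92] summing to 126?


lo=0(20)+hi=9(92)=112
lo=1(32)+hi=9(92)=124
lo=2(32)+hi=9(92)=124
lo=3(33)+hi=9(92)=125
lo=4(39)+hi=9(92)=131
lo=4(39)+hi=8(74)=113
lo=5(58)+hi=8(74)=132
lo=5(58)+hi=7(67)=125
lo=6(63)+hi=7(67)=130

No pair found


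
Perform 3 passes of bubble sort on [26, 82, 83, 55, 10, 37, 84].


Initial: [26, 82, 83, 55, 10, 37, 84]
Pass 1: [26, 82, 55, 10, 37, 83, 84] (3 swaps)
Pass 2: [26, 55, 10, 37, 82, 83, 84] (3 swaps)
Pass 3: [26, 10, 37, 55, 82, 83, 84] (2 swaps)

After 3 passes: [26, 10, 37, 55, 82, 83, 84]


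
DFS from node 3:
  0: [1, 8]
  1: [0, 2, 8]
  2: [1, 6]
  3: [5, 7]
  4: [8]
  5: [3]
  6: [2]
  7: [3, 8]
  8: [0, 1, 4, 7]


Visit 3, push [7, 5]
Visit 5, push []
Visit 7, push [8]
Visit 8, push [4, 1, 0]
Visit 0, push [1]
Visit 1, push [2]
Visit 2, push [6]
Visit 6, push []
Visit 4, push []

DFS order: [3, 5, 7, 8, 0, 1, 2, 6, 4]


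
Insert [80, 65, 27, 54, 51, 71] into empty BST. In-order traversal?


Insert 80: root
Insert 65: L from 80
Insert 27: L from 80 -> L from 65
Insert 54: L from 80 -> L from 65 -> R from 27
Insert 51: L from 80 -> L from 65 -> R from 27 -> L from 54
Insert 71: L from 80 -> R from 65

In-order: [27, 51, 54, 65, 71, 80]


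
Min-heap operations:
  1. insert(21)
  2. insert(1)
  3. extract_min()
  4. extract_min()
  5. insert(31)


insert(21) -> [21]
insert(1) -> [1, 21]
extract_min()->1, [21]
extract_min()->21, []
insert(31) -> [31]

Final heap: [31]


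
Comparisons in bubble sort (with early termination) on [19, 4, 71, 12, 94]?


Algorithm: bubble sort (with early termination)
Input: [19, 4, 71, 12, 94]
Sorted: [4, 12, 19, 71, 94]

9


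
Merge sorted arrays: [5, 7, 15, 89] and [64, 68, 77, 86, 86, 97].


Take 5 from A
Take 7 from A
Take 15 from A
Take 64 from B
Take 68 from B
Take 77 from B
Take 86 from B
Take 86 from B
Take 89 from A

Merged: [5, 7, 15, 64, 68, 77, 86, 86, 89, 97]


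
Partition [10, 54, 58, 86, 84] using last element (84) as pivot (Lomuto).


Pivot: 84
  10 <= 84: advance i (no swap)
  54 <= 84: advance i (no swap)
  58 <= 84: advance i (no swap)
Place pivot at 3: [10, 54, 58, 84, 86]

Partitioned: [10, 54, 58, 84, 86]


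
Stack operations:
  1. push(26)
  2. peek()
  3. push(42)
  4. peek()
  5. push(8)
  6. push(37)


push(26) -> [26]
peek()->26
push(42) -> [26, 42]
peek()->42
push(8) -> [26, 42, 8]
push(37) -> [26, 42, 8, 37]

Final stack: [26, 42, 8, 37]


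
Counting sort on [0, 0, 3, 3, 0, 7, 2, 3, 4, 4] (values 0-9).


Input: [0, 0, 3, 3, 0, 7, 2, 3, 4, 4]
Counts: [3, 0, 1, 3, 2, 0, 0, 1, 0, 0]

Sorted: [0, 0, 0, 2, 3, 3, 3, 4, 4, 7]


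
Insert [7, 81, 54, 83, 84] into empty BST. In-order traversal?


Insert 7: root
Insert 81: R from 7
Insert 54: R from 7 -> L from 81
Insert 83: R from 7 -> R from 81
Insert 84: R from 7 -> R from 81 -> R from 83

In-order: [7, 54, 81, 83, 84]


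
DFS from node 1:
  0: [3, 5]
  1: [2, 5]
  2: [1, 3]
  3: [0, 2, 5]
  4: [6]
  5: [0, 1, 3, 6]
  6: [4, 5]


Visit 1, push [5, 2]
Visit 2, push [3]
Visit 3, push [5, 0]
Visit 0, push [5]
Visit 5, push [6]
Visit 6, push [4]
Visit 4, push []

DFS order: [1, 2, 3, 0, 5, 6, 4]


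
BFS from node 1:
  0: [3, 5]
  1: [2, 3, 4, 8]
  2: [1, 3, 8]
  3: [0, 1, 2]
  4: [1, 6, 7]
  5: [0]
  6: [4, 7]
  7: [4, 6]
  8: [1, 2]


Visit 1, enqueue [2, 3, 4, 8]
Visit 2, enqueue []
Visit 3, enqueue [0]
Visit 4, enqueue [6, 7]
Visit 8, enqueue []
Visit 0, enqueue [5]
Visit 6, enqueue []
Visit 7, enqueue []
Visit 5, enqueue []

BFS order: [1, 2, 3, 4, 8, 0, 6, 7, 5]


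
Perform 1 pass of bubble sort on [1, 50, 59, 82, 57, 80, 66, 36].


Initial: [1, 50, 59, 82, 57, 80, 66, 36]
Pass 1: [1, 50, 59, 57, 80, 66, 36, 82] (4 swaps)

After 1 pass: [1, 50, 59, 57, 80, 66, 36, 82]


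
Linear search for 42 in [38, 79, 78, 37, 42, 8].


i=0: 38!=42
i=1: 79!=42
i=2: 78!=42
i=3: 37!=42
i=4: 42==42 found!

Found at 4, 5 comps


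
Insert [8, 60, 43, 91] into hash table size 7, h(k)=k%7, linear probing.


Insert 8: h=1 -> slot 1
Insert 60: h=4 -> slot 4
Insert 43: h=1, 1 probes -> slot 2
Insert 91: h=0 -> slot 0

Table: [91, 8, 43, None, 60, None, None]


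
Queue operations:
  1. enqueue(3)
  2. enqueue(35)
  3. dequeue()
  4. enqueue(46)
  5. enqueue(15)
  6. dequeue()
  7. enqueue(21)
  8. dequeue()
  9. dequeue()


enqueue(3) -> [3]
enqueue(35) -> [3, 35]
dequeue()->3, [35]
enqueue(46) -> [35, 46]
enqueue(15) -> [35, 46, 15]
dequeue()->35, [46, 15]
enqueue(21) -> [46, 15, 21]
dequeue()->46, [15, 21]
dequeue()->15, [21]

Final queue: [21]


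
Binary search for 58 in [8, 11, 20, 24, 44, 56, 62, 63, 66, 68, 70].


Step 1: lo=0, hi=10, mid=5, val=56
Step 2: lo=6, hi=10, mid=8, val=66
Step 3: lo=6, hi=7, mid=6, val=62

Not found


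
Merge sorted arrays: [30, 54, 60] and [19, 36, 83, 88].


Take 19 from B
Take 30 from A
Take 36 from B
Take 54 from A
Take 60 from A

Merged: [19, 30, 36, 54, 60, 83, 88]


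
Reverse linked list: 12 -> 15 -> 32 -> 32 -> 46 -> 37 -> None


Step 1: curr=12, set curr.next=prev(None) | reversed so far: 12
Step 2: curr=15, set curr.next=prev(12) | reversed so far: 15 -> 12
Step 3: curr=32, set curr.next=prev(15) | reversed so far: 32 -> 15 -> 12
Step 4: curr=32, set curr.next=prev(32) | reversed so far: 32 -> 32 -> 15 -> 12
Step 5: curr=46, set curr.next=prev(32) | reversed so far: 46 -> 32 -> 32 -> 15 -> 12
Step 6: curr=37, set curr.next=prev(46) | reversed so far: 37 -> 46 -> 32 -> 32 -> 15 -> 12

37 -> 46 -> 32 -> 32 -> 15 -> 12 -> None


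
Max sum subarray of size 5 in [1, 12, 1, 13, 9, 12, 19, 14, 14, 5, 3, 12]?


[0:5]: 36
[1:6]: 47
[2:7]: 54
[3:8]: 67
[4:9]: 68
[5:10]: 64
[6:11]: 55
[7:12]: 48

Max: 68 at [4:9]


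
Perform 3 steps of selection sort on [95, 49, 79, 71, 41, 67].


Initial: [95, 49, 79, 71, 41, 67]
Step 1: min=41 at 4
  Swap: [41, 49, 79, 71, 95, 67]
Step 2: min=49 at 1
  Swap: [41, 49, 79, 71, 95, 67]
Step 3: min=67 at 5
  Swap: [41, 49, 67, 71, 95, 79]

After 3 steps: [41, 49, 67, 71, 95, 79]


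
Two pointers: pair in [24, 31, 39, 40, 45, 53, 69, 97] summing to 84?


lo=0(24)+hi=7(97)=121
lo=0(24)+hi=6(69)=93
lo=0(24)+hi=5(53)=77
lo=1(31)+hi=5(53)=84

Yes: 31+53=84


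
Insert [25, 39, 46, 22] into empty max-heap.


Insert 25: [25]
Insert 39: [39, 25]
Insert 46: [46, 25, 39]
Insert 22: [46, 25, 39, 22]

Final heap: [46, 25, 39, 22]


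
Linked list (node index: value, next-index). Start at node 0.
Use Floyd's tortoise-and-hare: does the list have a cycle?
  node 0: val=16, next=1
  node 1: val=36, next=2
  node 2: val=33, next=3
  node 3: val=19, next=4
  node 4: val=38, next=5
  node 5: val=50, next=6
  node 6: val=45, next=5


Floyd's tortoise (slow, +1) and hare (fast, +2):
  init: slow=0, fast=0
  step 1: slow=1, fast=2
  step 2: slow=2, fast=4
  step 3: slow=3, fast=6
  step 4: slow=4, fast=6
  step 5: slow=5, fast=6
  step 6: slow=6, fast=6
  slow == fast at node 6: cycle detected

Cycle: yes


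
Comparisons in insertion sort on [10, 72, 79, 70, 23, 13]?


Algorithm: insertion sort
Input: [10, 72, 79, 70, 23, 13]
Sorted: [10, 13, 23, 70, 72, 79]

14


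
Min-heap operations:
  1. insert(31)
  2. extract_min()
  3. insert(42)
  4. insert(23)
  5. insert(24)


insert(31) -> [31]
extract_min()->31, []
insert(42) -> [42]
insert(23) -> [23, 42]
insert(24) -> [23, 42, 24]

Final heap: [23, 42, 24]


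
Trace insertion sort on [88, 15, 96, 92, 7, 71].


Initial: [88, 15, 96, 92, 7, 71]
Insert 15: [15, 88, 96, 92, 7, 71]
Insert 96: [15, 88, 96, 92, 7, 71]
Insert 92: [15, 88, 92, 96, 7, 71]
Insert 7: [7, 15, 88, 92, 96, 71]
Insert 71: [7, 15, 71, 88, 92, 96]

Sorted: [7, 15, 71, 88, 92, 96]


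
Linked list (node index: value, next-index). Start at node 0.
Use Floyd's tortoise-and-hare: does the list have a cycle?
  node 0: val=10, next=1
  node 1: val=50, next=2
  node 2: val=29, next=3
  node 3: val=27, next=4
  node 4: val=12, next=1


Floyd's tortoise (slow, +1) and hare (fast, +2):
  init: slow=0, fast=0
  step 1: slow=1, fast=2
  step 2: slow=2, fast=4
  step 3: slow=3, fast=2
  step 4: slow=4, fast=4
  slow == fast at node 4: cycle detected

Cycle: yes


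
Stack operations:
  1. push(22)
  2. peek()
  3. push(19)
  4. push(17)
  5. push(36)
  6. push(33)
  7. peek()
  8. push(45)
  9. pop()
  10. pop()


push(22) -> [22]
peek()->22
push(19) -> [22, 19]
push(17) -> [22, 19, 17]
push(36) -> [22, 19, 17, 36]
push(33) -> [22, 19, 17, 36, 33]
peek()->33
push(45) -> [22, 19, 17, 36, 33, 45]
pop()->45, [22, 19, 17, 36, 33]
pop()->33, [22, 19, 17, 36]

Final stack: [22, 19, 17, 36]


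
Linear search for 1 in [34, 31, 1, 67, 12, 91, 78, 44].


i=0: 34!=1
i=1: 31!=1
i=2: 1==1 found!

Found at 2, 3 comps


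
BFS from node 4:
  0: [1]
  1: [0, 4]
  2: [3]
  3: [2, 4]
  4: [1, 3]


Visit 4, enqueue [1, 3]
Visit 1, enqueue [0]
Visit 3, enqueue [2]
Visit 0, enqueue []
Visit 2, enqueue []

BFS order: [4, 1, 3, 0, 2]


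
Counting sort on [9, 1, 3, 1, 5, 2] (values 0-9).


Input: [9, 1, 3, 1, 5, 2]
Counts: [0, 2, 1, 1, 0, 1, 0, 0, 0, 1]

Sorted: [1, 1, 2, 3, 5, 9]


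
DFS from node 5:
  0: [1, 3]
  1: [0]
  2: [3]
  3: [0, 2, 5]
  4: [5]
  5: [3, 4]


Visit 5, push [4, 3]
Visit 3, push [2, 0]
Visit 0, push [1]
Visit 1, push []
Visit 2, push []
Visit 4, push []

DFS order: [5, 3, 0, 1, 2, 4]


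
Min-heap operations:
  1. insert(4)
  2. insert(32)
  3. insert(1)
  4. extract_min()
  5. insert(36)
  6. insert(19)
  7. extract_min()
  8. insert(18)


insert(4) -> [4]
insert(32) -> [4, 32]
insert(1) -> [1, 32, 4]
extract_min()->1, [4, 32]
insert(36) -> [4, 32, 36]
insert(19) -> [4, 19, 36, 32]
extract_min()->4, [19, 32, 36]
insert(18) -> [18, 19, 36, 32]

Final heap: [18, 19, 36, 32]


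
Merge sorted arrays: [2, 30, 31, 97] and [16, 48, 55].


Take 2 from A
Take 16 from B
Take 30 from A
Take 31 from A
Take 48 from B
Take 55 from B

Merged: [2, 16, 30, 31, 48, 55, 97]


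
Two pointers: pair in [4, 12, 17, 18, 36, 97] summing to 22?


lo=0(4)+hi=5(97)=101
lo=0(4)+hi=4(36)=40
lo=0(4)+hi=3(18)=22

Yes: 4+18=22


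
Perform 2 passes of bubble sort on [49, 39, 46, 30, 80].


Initial: [49, 39, 46, 30, 80]
Pass 1: [39, 46, 30, 49, 80] (3 swaps)
Pass 2: [39, 30, 46, 49, 80] (1 swaps)

After 2 passes: [39, 30, 46, 49, 80]


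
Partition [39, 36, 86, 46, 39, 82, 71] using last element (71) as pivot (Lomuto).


Pivot: 71
  39 <= 71: advance i (no swap)
  36 <= 71: advance i (no swap)
  46 <= 71: swap -> [39, 36, 46, 86, 39, 82, 71]
  39 <= 71: swap -> [39, 36, 46, 39, 86, 82, 71]
Place pivot at 4: [39, 36, 46, 39, 71, 82, 86]

Partitioned: [39, 36, 46, 39, 71, 82, 86]


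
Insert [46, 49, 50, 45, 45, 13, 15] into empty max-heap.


Insert 46: [46]
Insert 49: [49, 46]
Insert 50: [50, 46, 49]
Insert 45: [50, 46, 49, 45]
Insert 45: [50, 46, 49, 45, 45]
Insert 13: [50, 46, 49, 45, 45, 13]
Insert 15: [50, 46, 49, 45, 45, 13, 15]

Final heap: [50, 46, 49, 45, 45, 13, 15]


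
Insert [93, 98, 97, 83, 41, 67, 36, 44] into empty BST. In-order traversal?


Insert 93: root
Insert 98: R from 93
Insert 97: R from 93 -> L from 98
Insert 83: L from 93
Insert 41: L from 93 -> L from 83
Insert 67: L from 93 -> L from 83 -> R from 41
Insert 36: L from 93 -> L from 83 -> L from 41
Insert 44: L from 93 -> L from 83 -> R from 41 -> L from 67

In-order: [36, 41, 44, 67, 83, 93, 97, 98]


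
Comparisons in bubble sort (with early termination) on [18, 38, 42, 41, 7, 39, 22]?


Algorithm: bubble sort (with early termination)
Input: [18, 38, 42, 41, 7, 39, 22]
Sorted: [7, 18, 22, 38, 39, 41, 42]

20


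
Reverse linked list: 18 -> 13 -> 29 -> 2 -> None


Step 1: curr=18, set curr.next=prev(None) | reversed so far: 18
Step 2: curr=13, set curr.next=prev(18) | reversed so far: 13 -> 18
Step 3: curr=29, set curr.next=prev(13) | reversed so far: 29 -> 13 -> 18
Step 4: curr=2, set curr.next=prev(29) | reversed so far: 2 -> 29 -> 13 -> 18

2 -> 29 -> 13 -> 18 -> None


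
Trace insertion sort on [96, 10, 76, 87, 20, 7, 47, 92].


Initial: [96, 10, 76, 87, 20, 7, 47, 92]
Insert 10: [10, 96, 76, 87, 20, 7, 47, 92]
Insert 76: [10, 76, 96, 87, 20, 7, 47, 92]
Insert 87: [10, 76, 87, 96, 20, 7, 47, 92]
Insert 20: [10, 20, 76, 87, 96, 7, 47, 92]
Insert 7: [7, 10, 20, 76, 87, 96, 47, 92]
Insert 47: [7, 10, 20, 47, 76, 87, 96, 92]
Insert 92: [7, 10, 20, 47, 76, 87, 92, 96]

Sorted: [7, 10, 20, 47, 76, 87, 92, 96]


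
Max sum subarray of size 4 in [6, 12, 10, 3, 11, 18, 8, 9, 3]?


[0:4]: 31
[1:5]: 36
[2:6]: 42
[3:7]: 40
[4:8]: 46
[5:9]: 38

Max: 46 at [4:8]


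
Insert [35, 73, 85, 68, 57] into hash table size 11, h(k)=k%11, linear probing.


Insert 35: h=2 -> slot 2
Insert 73: h=7 -> slot 7
Insert 85: h=8 -> slot 8
Insert 68: h=2, 1 probes -> slot 3
Insert 57: h=2, 2 probes -> slot 4

Table: [None, None, 35, 68, 57, None, None, 73, 85, None, None]


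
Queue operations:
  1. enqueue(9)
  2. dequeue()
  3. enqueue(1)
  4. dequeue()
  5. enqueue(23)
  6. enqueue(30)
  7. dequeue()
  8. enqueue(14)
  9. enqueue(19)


enqueue(9) -> [9]
dequeue()->9, []
enqueue(1) -> [1]
dequeue()->1, []
enqueue(23) -> [23]
enqueue(30) -> [23, 30]
dequeue()->23, [30]
enqueue(14) -> [30, 14]
enqueue(19) -> [30, 14, 19]

Final queue: [30, 14, 19]


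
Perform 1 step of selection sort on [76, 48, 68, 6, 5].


Initial: [76, 48, 68, 6, 5]
Step 1: min=5 at 4
  Swap: [5, 48, 68, 6, 76]

After 1 step: [5, 48, 68, 6, 76]


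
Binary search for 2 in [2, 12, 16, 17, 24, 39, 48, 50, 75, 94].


Step 1: lo=0, hi=9, mid=4, val=24
Step 2: lo=0, hi=3, mid=1, val=12
Step 3: lo=0, hi=0, mid=0, val=2

Found at index 0


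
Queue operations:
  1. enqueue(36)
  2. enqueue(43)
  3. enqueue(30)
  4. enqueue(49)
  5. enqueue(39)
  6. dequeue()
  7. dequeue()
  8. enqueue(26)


enqueue(36) -> [36]
enqueue(43) -> [36, 43]
enqueue(30) -> [36, 43, 30]
enqueue(49) -> [36, 43, 30, 49]
enqueue(39) -> [36, 43, 30, 49, 39]
dequeue()->36, [43, 30, 49, 39]
dequeue()->43, [30, 49, 39]
enqueue(26) -> [30, 49, 39, 26]

Final queue: [30, 49, 39, 26]


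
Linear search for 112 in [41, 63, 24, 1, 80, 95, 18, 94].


i=0: 41!=112
i=1: 63!=112
i=2: 24!=112
i=3: 1!=112
i=4: 80!=112
i=5: 95!=112
i=6: 18!=112
i=7: 94!=112

Not found, 8 comps


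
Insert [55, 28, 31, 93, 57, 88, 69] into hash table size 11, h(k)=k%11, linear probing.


Insert 55: h=0 -> slot 0
Insert 28: h=6 -> slot 6
Insert 31: h=9 -> slot 9
Insert 93: h=5 -> slot 5
Insert 57: h=2 -> slot 2
Insert 88: h=0, 1 probes -> slot 1
Insert 69: h=3 -> slot 3

Table: [55, 88, 57, 69, None, 93, 28, None, None, 31, None]


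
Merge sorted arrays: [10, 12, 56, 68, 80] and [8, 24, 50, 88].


Take 8 from B
Take 10 from A
Take 12 from A
Take 24 from B
Take 50 from B
Take 56 from A
Take 68 from A
Take 80 from A

Merged: [8, 10, 12, 24, 50, 56, 68, 80, 88]


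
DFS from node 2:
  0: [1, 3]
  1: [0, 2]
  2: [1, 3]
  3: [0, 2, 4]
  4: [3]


Visit 2, push [3, 1]
Visit 1, push [0]
Visit 0, push [3]
Visit 3, push [4]
Visit 4, push []

DFS order: [2, 1, 0, 3, 4]


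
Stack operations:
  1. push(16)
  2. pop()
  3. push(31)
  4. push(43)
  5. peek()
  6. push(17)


push(16) -> [16]
pop()->16, []
push(31) -> [31]
push(43) -> [31, 43]
peek()->43
push(17) -> [31, 43, 17]

Final stack: [31, 43, 17]


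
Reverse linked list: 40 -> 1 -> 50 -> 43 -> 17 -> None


Step 1: curr=40, set curr.next=prev(None) | reversed so far: 40
Step 2: curr=1, set curr.next=prev(40) | reversed so far: 1 -> 40
Step 3: curr=50, set curr.next=prev(1) | reversed so far: 50 -> 1 -> 40
Step 4: curr=43, set curr.next=prev(50) | reversed so far: 43 -> 50 -> 1 -> 40
Step 5: curr=17, set curr.next=prev(43) | reversed so far: 17 -> 43 -> 50 -> 1 -> 40

17 -> 43 -> 50 -> 1 -> 40 -> None


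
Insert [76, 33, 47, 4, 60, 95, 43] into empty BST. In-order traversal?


Insert 76: root
Insert 33: L from 76
Insert 47: L from 76 -> R from 33
Insert 4: L from 76 -> L from 33
Insert 60: L from 76 -> R from 33 -> R from 47
Insert 95: R from 76
Insert 43: L from 76 -> R from 33 -> L from 47

In-order: [4, 33, 43, 47, 60, 76, 95]


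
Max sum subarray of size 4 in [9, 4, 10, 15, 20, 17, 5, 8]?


[0:4]: 38
[1:5]: 49
[2:6]: 62
[3:7]: 57
[4:8]: 50

Max: 62 at [2:6]


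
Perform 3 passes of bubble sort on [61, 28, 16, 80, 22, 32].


Initial: [61, 28, 16, 80, 22, 32]
Pass 1: [28, 16, 61, 22, 32, 80] (4 swaps)
Pass 2: [16, 28, 22, 32, 61, 80] (3 swaps)
Pass 3: [16, 22, 28, 32, 61, 80] (1 swaps)

After 3 passes: [16, 22, 28, 32, 61, 80]


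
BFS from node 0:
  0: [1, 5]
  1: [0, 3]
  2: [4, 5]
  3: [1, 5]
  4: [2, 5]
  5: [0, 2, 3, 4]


Visit 0, enqueue [1, 5]
Visit 1, enqueue [3]
Visit 5, enqueue [2, 4]
Visit 3, enqueue []
Visit 2, enqueue []
Visit 4, enqueue []

BFS order: [0, 1, 5, 3, 2, 4]


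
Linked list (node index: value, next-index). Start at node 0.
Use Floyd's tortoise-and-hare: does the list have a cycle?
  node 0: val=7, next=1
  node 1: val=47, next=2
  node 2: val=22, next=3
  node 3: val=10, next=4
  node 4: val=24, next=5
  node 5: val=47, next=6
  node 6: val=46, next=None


Floyd's tortoise (slow, +1) and hare (fast, +2):
  init: slow=0, fast=0
  step 1: slow=1, fast=2
  step 2: slow=2, fast=4
  step 3: slow=3, fast=6
  step 4: fast -> None, no cycle

Cycle: no


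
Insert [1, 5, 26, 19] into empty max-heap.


Insert 1: [1]
Insert 5: [5, 1]
Insert 26: [26, 1, 5]
Insert 19: [26, 19, 5, 1]

Final heap: [26, 19, 5, 1]


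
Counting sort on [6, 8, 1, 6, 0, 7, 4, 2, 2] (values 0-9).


Input: [6, 8, 1, 6, 0, 7, 4, 2, 2]
Counts: [1, 1, 2, 0, 1, 0, 2, 1, 1, 0]

Sorted: [0, 1, 2, 2, 4, 6, 6, 7, 8]


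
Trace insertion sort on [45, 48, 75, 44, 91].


Initial: [45, 48, 75, 44, 91]
Insert 48: [45, 48, 75, 44, 91]
Insert 75: [45, 48, 75, 44, 91]
Insert 44: [44, 45, 48, 75, 91]
Insert 91: [44, 45, 48, 75, 91]

Sorted: [44, 45, 48, 75, 91]


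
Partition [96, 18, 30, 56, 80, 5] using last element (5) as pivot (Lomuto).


Pivot: 5
Place pivot at 0: [5, 18, 30, 56, 80, 96]

Partitioned: [5, 18, 30, 56, 80, 96]


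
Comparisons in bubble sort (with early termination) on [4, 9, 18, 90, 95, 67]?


Algorithm: bubble sort (with early termination)
Input: [4, 9, 18, 90, 95, 67]
Sorted: [4, 9, 18, 67, 90, 95]

12


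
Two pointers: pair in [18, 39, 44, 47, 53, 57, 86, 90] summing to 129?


lo=0(18)+hi=7(90)=108
lo=1(39)+hi=7(90)=129

Yes: 39+90=129


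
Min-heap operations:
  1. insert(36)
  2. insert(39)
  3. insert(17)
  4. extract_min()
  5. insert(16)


insert(36) -> [36]
insert(39) -> [36, 39]
insert(17) -> [17, 39, 36]
extract_min()->17, [36, 39]
insert(16) -> [16, 39, 36]

Final heap: [16, 39, 36]


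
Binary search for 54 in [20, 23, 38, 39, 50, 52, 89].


Step 1: lo=0, hi=6, mid=3, val=39
Step 2: lo=4, hi=6, mid=5, val=52
Step 3: lo=6, hi=6, mid=6, val=89

Not found


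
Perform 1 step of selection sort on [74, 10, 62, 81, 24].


Initial: [74, 10, 62, 81, 24]
Step 1: min=10 at 1
  Swap: [10, 74, 62, 81, 24]

After 1 step: [10, 74, 62, 81, 24]


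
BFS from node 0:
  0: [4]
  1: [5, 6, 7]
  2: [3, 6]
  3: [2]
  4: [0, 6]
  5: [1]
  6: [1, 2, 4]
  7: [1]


Visit 0, enqueue [4]
Visit 4, enqueue [6]
Visit 6, enqueue [1, 2]
Visit 1, enqueue [5, 7]
Visit 2, enqueue [3]
Visit 5, enqueue []
Visit 7, enqueue []
Visit 3, enqueue []

BFS order: [0, 4, 6, 1, 2, 5, 7, 3]


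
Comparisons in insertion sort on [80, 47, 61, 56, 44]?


Algorithm: insertion sort
Input: [80, 47, 61, 56, 44]
Sorted: [44, 47, 56, 61, 80]

10


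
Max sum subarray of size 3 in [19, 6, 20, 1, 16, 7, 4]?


[0:3]: 45
[1:4]: 27
[2:5]: 37
[3:6]: 24
[4:7]: 27

Max: 45 at [0:3]


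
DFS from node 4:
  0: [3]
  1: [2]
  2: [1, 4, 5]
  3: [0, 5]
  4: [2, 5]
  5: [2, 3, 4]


Visit 4, push [5, 2]
Visit 2, push [5, 1]
Visit 1, push []
Visit 5, push [3]
Visit 3, push [0]
Visit 0, push []

DFS order: [4, 2, 1, 5, 3, 0]


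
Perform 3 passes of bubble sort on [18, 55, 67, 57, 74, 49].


Initial: [18, 55, 67, 57, 74, 49]
Pass 1: [18, 55, 57, 67, 49, 74] (2 swaps)
Pass 2: [18, 55, 57, 49, 67, 74] (1 swaps)
Pass 3: [18, 55, 49, 57, 67, 74] (1 swaps)

After 3 passes: [18, 55, 49, 57, 67, 74]


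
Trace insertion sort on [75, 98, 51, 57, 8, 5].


Initial: [75, 98, 51, 57, 8, 5]
Insert 98: [75, 98, 51, 57, 8, 5]
Insert 51: [51, 75, 98, 57, 8, 5]
Insert 57: [51, 57, 75, 98, 8, 5]
Insert 8: [8, 51, 57, 75, 98, 5]
Insert 5: [5, 8, 51, 57, 75, 98]

Sorted: [5, 8, 51, 57, 75, 98]


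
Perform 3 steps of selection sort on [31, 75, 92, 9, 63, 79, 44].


Initial: [31, 75, 92, 9, 63, 79, 44]
Step 1: min=9 at 3
  Swap: [9, 75, 92, 31, 63, 79, 44]
Step 2: min=31 at 3
  Swap: [9, 31, 92, 75, 63, 79, 44]
Step 3: min=44 at 6
  Swap: [9, 31, 44, 75, 63, 79, 92]

After 3 steps: [9, 31, 44, 75, 63, 79, 92]


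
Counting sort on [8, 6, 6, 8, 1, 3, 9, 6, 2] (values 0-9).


Input: [8, 6, 6, 8, 1, 3, 9, 6, 2]
Counts: [0, 1, 1, 1, 0, 0, 3, 0, 2, 1]

Sorted: [1, 2, 3, 6, 6, 6, 8, 8, 9]


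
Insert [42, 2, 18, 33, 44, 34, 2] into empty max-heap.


Insert 42: [42]
Insert 2: [42, 2]
Insert 18: [42, 2, 18]
Insert 33: [42, 33, 18, 2]
Insert 44: [44, 42, 18, 2, 33]
Insert 34: [44, 42, 34, 2, 33, 18]
Insert 2: [44, 42, 34, 2, 33, 18, 2]

Final heap: [44, 42, 34, 2, 33, 18, 2]


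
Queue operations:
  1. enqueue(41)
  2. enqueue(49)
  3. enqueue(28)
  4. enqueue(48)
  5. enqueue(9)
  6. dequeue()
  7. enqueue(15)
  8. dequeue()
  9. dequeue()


enqueue(41) -> [41]
enqueue(49) -> [41, 49]
enqueue(28) -> [41, 49, 28]
enqueue(48) -> [41, 49, 28, 48]
enqueue(9) -> [41, 49, 28, 48, 9]
dequeue()->41, [49, 28, 48, 9]
enqueue(15) -> [49, 28, 48, 9, 15]
dequeue()->49, [28, 48, 9, 15]
dequeue()->28, [48, 9, 15]

Final queue: [48, 9, 15]


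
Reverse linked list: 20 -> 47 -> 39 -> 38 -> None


Step 1: curr=20, set curr.next=prev(None) | reversed so far: 20
Step 2: curr=47, set curr.next=prev(20) | reversed so far: 47 -> 20
Step 3: curr=39, set curr.next=prev(47) | reversed so far: 39 -> 47 -> 20
Step 4: curr=38, set curr.next=prev(39) | reversed so far: 38 -> 39 -> 47 -> 20

38 -> 39 -> 47 -> 20 -> None


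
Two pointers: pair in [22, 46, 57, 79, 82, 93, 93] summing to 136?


lo=0(22)+hi=6(93)=115
lo=1(46)+hi=6(93)=139
lo=1(46)+hi=5(93)=139
lo=1(46)+hi=4(82)=128
lo=2(57)+hi=4(82)=139
lo=2(57)+hi=3(79)=136

Yes: 57+79=136


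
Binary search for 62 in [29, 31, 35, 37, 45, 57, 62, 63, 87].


Step 1: lo=0, hi=8, mid=4, val=45
Step 2: lo=5, hi=8, mid=6, val=62

Found at index 6


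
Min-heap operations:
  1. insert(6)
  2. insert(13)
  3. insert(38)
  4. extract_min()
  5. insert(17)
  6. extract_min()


insert(6) -> [6]
insert(13) -> [6, 13]
insert(38) -> [6, 13, 38]
extract_min()->6, [13, 38]
insert(17) -> [13, 38, 17]
extract_min()->13, [17, 38]

Final heap: [17, 38]


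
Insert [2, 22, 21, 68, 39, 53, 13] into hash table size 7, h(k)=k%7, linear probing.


Insert 2: h=2 -> slot 2
Insert 22: h=1 -> slot 1
Insert 21: h=0 -> slot 0
Insert 68: h=5 -> slot 5
Insert 39: h=4 -> slot 4
Insert 53: h=4, 2 probes -> slot 6
Insert 13: h=6, 4 probes -> slot 3

Table: [21, 22, 2, 13, 39, 68, 53]


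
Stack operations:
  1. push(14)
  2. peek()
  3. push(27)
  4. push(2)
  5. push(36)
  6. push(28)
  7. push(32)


push(14) -> [14]
peek()->14
push(27) -> [14, 27]
push(2) -> [14, 27, 2]
push(36) -> [14, 27, 2, 36]
push(28) -> [14, 27, 2, 36, 28]
push(32) -> [14, 27, 2, 36, 28, 32]

Final stack: [14, 27, 2, 36, 28, 32]


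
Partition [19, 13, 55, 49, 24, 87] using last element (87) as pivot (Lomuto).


Pivot: 87
  19 <= 87: advance i (no swap)
  13 <= 87: advance i (no swap)
  55 <= 87: advance i (no swap)
  49 <= 87: advance i (no swap)
  24 <= 87: advance i (no swap)
Place pivot at 5: [19, 13, 55, 49, 24, 87]

Partitioned: [19, 13, 55, 49, 24, 87]


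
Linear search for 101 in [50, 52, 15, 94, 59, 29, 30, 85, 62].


i=0: 50!=101
i=1: 52!=101
i=2: 15!=101
i=3: 94!=101
i=4: 59!=101
i=5: 29!=101
i=6: 30!=101
i=7: 85!=101
i=8: 62!=101

Not found, 9 comps


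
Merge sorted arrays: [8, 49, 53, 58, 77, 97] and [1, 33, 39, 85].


Take 1 from B
Take 8 from A
Take 33 from B
Take 39 from B
Take 49 from A
Take 53 from A
Take 58 from A
Take 77 from A
Take 85 from B

Merged: [1, 8, 33, 39, 49, 53, 58, 77, 85, 97]


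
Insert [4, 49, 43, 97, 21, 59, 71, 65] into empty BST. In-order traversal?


Insert 4: root
Insert 49: R from 4
Insert 43: R from 4 -> L from 49
Insert 97: R from 4 -> R from 49
Insert 21: R from 4 -> L from 49 -> L from 43
Insert 59: R from 4 -> R from 49 -> L from 97
Insert 71: R from 4 -> R from 49 -> L from 97 -> R from 59
Insert 65: R from 4 -> R from 49 -> L from 97 -> R from 59 -> L from 71

In-order: [4, 21, 43, 49, 59, 65, 71, 97]


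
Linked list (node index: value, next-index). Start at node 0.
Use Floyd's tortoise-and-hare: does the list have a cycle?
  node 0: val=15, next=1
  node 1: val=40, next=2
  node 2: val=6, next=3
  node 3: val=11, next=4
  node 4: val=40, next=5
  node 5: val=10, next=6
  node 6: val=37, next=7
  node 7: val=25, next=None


Floyd's tortoise (slow, +1) and hare (fast, +2):
  init: slow=0, fast=0
  step 1: slow=1, fast=2
  step 2: slow=2, fast=4
  step 3: slow=3, fast=6
  step 4: fast 6->7->None, no cycle

Cycle: no


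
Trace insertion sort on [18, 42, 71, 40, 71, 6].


Initial: [18, 42, 71, 40, 71, 6]
Insert 42: [18, 42, 71, 40, 71, 6]
Insert 71: [18, 42, 71, 40, 71, 6]
Insert 40: [18, 40, 42, 71, 71, 6]
Insert 71: [18, 40, 42, 71, 71, 6]
Insert 6: [6, 18, 40, 42, 71, 71]

Sorted: [6, 18, 40, 42, 71, 71]


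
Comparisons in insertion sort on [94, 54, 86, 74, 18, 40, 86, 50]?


Algorithm: insertion sort
Input: [94, 54, 86, 74, 18, 40, 86, 50]
Sorted: [18, 40, 50, 54, 74, 86, 86, 94]

23


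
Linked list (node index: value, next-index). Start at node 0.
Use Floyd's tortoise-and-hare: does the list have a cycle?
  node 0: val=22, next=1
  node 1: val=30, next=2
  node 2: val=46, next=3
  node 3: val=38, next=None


Floyd's tortoise (slow, +1) and hare (fast, +2):
  init: slow=0, fast=0
  step 1: slow=1, fast=2
  step 2: fast 2->3->None, no cycle

Cycle: no


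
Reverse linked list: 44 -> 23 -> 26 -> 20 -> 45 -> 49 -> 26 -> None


Step 1: curr=44, set curr.next=prev(None) | reversed so far: 44
Step 2: curr=23, set curr.next=prev(44) | reversed so far: 23 -> 44
Step 3: curr=26, set curr.next=prev(23) | reversed so far: 26 -> 23 -> 44
Step 4: curr=20, set curr.next=prev(26) | reversed so far: 20 -> 26 -> 23 -> 44
Step 5: curr=45, set curr.next=prev(20) | reversed so far: 45 -> 20 -> 26 -> 23 -> 44
Step 6: curr=49, set curr.next=prev(45) | reversed so far: 49 -> 45 -> 20 -> 26 -> 23 -> 44
Step 7: curr=26, set curr.next=prev(49) | reversed so far: 26 -> 49 -> 45 -> 20 -> 26 -> 23 -> 44

26 -> 49 -> 45 -> 20 -> 26 -> 23 -> 44 -> None


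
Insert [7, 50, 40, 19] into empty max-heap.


Insert 7: [7]
Insert 50: [50, 7]
Insert 40: [50, 7, 40]
Insert 19: [50, 19, 40, 7]

Final heap: [50, 19, 40, 7]


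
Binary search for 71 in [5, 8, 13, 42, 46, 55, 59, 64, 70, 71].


Step 1: lo=0, hi=9, mid=4, val=46
Step 2: lo=5, hi=9, mid=7, val=64
Step 3: lo=8, hi=9, mid=8, val=70
Step 4: lo=9, hi=9, mid=9, val=71

Found at index 9


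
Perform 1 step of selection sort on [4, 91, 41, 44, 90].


Initial: [4, 91, 41, 44, 90]
Step 1: min=4 at 0
  Swap: [4, 91, 41, 44, 90]

After 1 step: [4, 91, 41, 44, 90]


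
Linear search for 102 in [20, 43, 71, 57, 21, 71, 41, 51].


i=0: 20!=102
i=1: 43!=102
i=2: 71!=102
i=3: 57!=102
i=4: 21!=102
i=5: 71!=102
i=6: 41!=102
i=7: 51!=102

Not found, 8 comps


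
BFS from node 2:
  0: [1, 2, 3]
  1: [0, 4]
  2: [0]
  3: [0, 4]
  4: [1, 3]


Visit 2, enqueue [0]
Visit 0, enqueue [1, 3]
Visit 1, enqueue [4]
Visit 3, enqueue []
Visit 4, enqueue []

BFS order: [2, 0, 1, 3, 4]


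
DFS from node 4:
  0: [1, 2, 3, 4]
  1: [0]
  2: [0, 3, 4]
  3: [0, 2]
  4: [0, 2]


Visit 4, push [2, 0]
Visit 0, push [3, 2, 1]
Visit 1, push []
Visit 2, push [3]
Visit 3, push []

DFS order: [4, 0, 1, 2, 3]


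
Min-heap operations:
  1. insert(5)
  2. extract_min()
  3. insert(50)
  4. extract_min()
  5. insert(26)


insert(5) -> [5]
extract_min()->5, []
insert(50) -> [50]
extract_min()->50, []
insert(26) -> [26]

Final heap: [26]


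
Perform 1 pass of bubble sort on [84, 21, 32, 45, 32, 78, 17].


Initial: [84, 21, 32, 45, 32, 78, 17]
Pass 1: [21, 32, 45, 32, 78, 17, 84] (6 swaps)

After 1 pass: [21, 32, 45, 32, 78, 17, 84]


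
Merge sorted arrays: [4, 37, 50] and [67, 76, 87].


Take 4 from A
Take 37 from A
Take 50 from A

Merged: [4, 37, 50, 67, 76, 87]


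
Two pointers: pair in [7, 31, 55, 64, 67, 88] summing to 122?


lo=0(7)+hi=5(88)=95
lo=1(31)+hi=5(88)=119
lo=2(55)+hi=5(88)=143
lo=2(55)+hi=4(67)=122

Yes: 55+67=122


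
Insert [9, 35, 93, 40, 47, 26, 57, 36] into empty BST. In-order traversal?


Insert 9: root
Insert 35: R from 9
Insert 93: R from 9 -> R from 35
Insert 40: R from 9 -> R from 35 -> L from 93
Insert 47: R from 9 -> R from 35 -> L from 93 -> R from 40
Insert 26: R from 9 -> L from 35
Insert 57: R from 9 -> R from 35 -> L from 93 -> R from 40 -> R from 47
Insert 36: R from 9 -> R from 35 -> L from 93 -> L from 40

In-order: [9, 26, 35, 36, 40, 47, 57, 93]


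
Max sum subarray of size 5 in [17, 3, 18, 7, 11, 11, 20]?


[0:5]: 56
[1:6]: 50
[2:7]: 67

Max: 67 at [2:7]


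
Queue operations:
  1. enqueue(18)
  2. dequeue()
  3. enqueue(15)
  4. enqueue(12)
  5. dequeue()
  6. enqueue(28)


enqueue(18) -> [18]
dequeue()->18, []
enqueue(15) -> [15]
enqueue(12) -> [15, 12]
dequeue()->15, [12]
enqueue(28) -> [12, 28]

Final queue: [12, 28]


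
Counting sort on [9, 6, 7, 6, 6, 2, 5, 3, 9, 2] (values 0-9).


Input: [9, 6, 7, 6, 6, 2, 5, 3, 9, 2]
Counts: [0, 0, 2, 1, 0, 1, 3, 1, 0, 2]

Sorted: [2, 2, 3, 5, 6, 6, 6, 7, 9, 9]


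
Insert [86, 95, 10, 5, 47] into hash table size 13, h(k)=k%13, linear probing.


Insert 86: h=8 -> slot 8
Insert 95: h=4 -> slot 4
Insert 10: h=10 -> slot 10
Insert 5: h=5 -> slot 5
Insert 47: h=8, 1 probes -> slot 9

Table: [None, None, None, None, 95, 5, None, None, 86, 47, 10, None, None]


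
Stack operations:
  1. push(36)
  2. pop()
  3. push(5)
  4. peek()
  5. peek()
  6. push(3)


push(36) -> [36]
pop()->36, []
push(5) -> [5]
peek()->5
peek()->5
push(3) -> [5, 3]

Final stack: [5, 3]


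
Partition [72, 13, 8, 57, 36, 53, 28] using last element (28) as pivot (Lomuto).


Pivot: 28
  13 <= 28: swap -> [13, 72, 8, 57, 36, 53, 28]
  8 <= 28: swap -> [13, 8, 72, 57, 36, 53, 28]
Place pivot at 2: [13, 8, 28, 57, 36, 53, 72]

Partitioned: [13, 8, 28, 57, 36, 53, 72]


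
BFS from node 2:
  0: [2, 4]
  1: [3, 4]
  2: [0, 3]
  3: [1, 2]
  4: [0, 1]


Visit 2, enqueue [0, 3]
Visit 0, enqueue [4]
Visit 3, enqueue [1]
Visit 4, enqueue []
Visit 1, enqueue []

BFS order: [2, 0, 3, 4, 1]


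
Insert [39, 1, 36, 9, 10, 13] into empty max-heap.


Insert 39: [39]
Insert 1: [39, 1]
Insert 36: [39, 1, 36]
Insert 9: [39, 9, 36, 1]
Insert 10: [39, 10, 36, 1, 9]
Insert 13: [39, 10, 36, 1, 9, 13]

Final heap: [39, 10, 36, 1, 9, 13]


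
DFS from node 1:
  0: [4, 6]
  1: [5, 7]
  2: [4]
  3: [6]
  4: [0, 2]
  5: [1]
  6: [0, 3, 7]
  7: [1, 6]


Visit 1, push [7, 5]
Visit 5, push []
Visit 7, push [6]
Visit 6, push [3, 0]
Visit 0, push [4]
Visit 4, push [2]
Visit 2, push []
Visit 3, push []

DFS order: [1, 5, 7, 6, 0, 4, 2, 3]


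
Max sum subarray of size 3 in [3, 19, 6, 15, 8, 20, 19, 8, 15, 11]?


[0:3]: 28
[1:4]: 40
[2:5]: 29
[3:6]: 43
[4:7]: 47
[5:8]: 47
[6:9]: 42
[7:10]: 34

Max: 47 at [4:7]


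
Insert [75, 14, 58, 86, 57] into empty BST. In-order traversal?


Insert 75: root
Insert 14: L from 75
Insert 58: L from 75 -> R from 14
Insert 86: R from 75
Insert 57: L from 75 -> R from 14 -> L from 58

In-order: [14, 57, 58, 75, 86]


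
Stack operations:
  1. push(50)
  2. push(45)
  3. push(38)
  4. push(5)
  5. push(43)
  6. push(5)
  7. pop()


push(50) -> [50]
push(45) -> [50, 45]
push(38) -> [50, 45, 38]
push(5) -> [50, 45, 38, 5]
push(43) -> [50, 45, 38, 5, 43]
push(5) -> [50, 45, 38, 5, 43, 5]
pop()->5, [50, 45, 38, 5, 43]

Final stack: [50, 45, 38, 5, 43]


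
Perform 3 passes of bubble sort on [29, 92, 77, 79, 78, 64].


Initial: [29, 92, 77, 79, 78, 64]
Pass 1: [29, 77, 79, 78, 64, 92] (4 swaps)
Pass 2: [29, 77, 78, 64, 79, 92] (2 swaps)
Pass 3: [29, 77, 64, 78, 79, 92] (1 swaps)

After 3 passes: [29, 77, 64, 78, 79, 92]


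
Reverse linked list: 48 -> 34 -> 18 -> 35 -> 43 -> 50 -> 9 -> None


Step 1: curr=48, set curr.next=prev(None) | reversed so far: 48
Step 2: curr=34, set curr.next=prev(48) | reversed so far: 34 -> 48
Step 3: curr=18, set curr.next=prev(34) | reversed so far: 18 -> 34 -> 48
Step 4: curr=35, set curr.next=prev(18) | reversed so far: 35 -> 18 -> 34 -> 48
Step 5: curr=43, set curr.next=prev(35) | reversed so far: 43 -> 35 -> 18 -> 34 -> 48
Step 6: curr=50, set curr.next=prev(43) | reversed so far: 50 -> 43 -> 35 -> 18 -> 34 -> 48
Step 7: curr=9, set curr.next=prev(50) | reversed so far: 9 -> 50 -> 43 -> 35 -> 18 -> 34 -> 48

9 -> 50 -> 43 -> 35 -> 18 -> 34 -> 48 -> None


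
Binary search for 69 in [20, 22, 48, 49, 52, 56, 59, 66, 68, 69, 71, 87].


Step 1: lo=0, hi=11, mid=5, val=56
Step 2: lo=6, hi=11, mid=8, val=68
Step 3: lo=9, hi=11, mid=10, val=71
Step 4: lo=9, hi=9, mid=9, val=69

Found at index 9


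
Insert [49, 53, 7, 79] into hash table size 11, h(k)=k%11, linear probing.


Insert 49: h=5 -> slot 5
Insert 53: h=9 -> slot 9
Insert 7: h=7 -> slot 7
Insert 79: h=2 -> slot 2

Table: [None, None, 79, None, None, 49, None, 7, None, 53, None]


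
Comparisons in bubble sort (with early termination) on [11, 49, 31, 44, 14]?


Algorithm: bubble sort (with early termination)
Input: [11, 49, 31, 44, 14]
Sorted: [11, 14, 31, 44, 49]

10


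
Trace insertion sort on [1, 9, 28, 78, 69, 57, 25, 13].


Initial: [1, 9, 28, 78, 69, 57, 25, 13]
Insert 9: [1, 9, 28, 78, 69, 57, 25, 13]
Insert 28: [1, 9, 28, 78, 69, 57, 25, 13]
Insert 78: [1, 9, 28, 78, 69, 57, 25, 13]
Insert 69: [1, 9, 28, 69, 78, 57, 25, 13]
Insert 57: [1, 9, 28, 57, 69, 78, 25, 13]
Insert 25: [1, 9, 25, 28, 57, 69, 78, 13]
Insert 13: [1, 9, 13, 25, 28, 57, 69, 78]

Sorted: [1, 9, 13, 25, 28, 57, 69, 78]


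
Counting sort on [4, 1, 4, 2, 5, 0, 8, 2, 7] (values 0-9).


Input: [4, 1, 4, 2, 5, 0, 8, 2, 7]
Counts: [1, 1, 2, 0, 2, 1, 0, 1, 1, 0]

Sorted: [0, 1, 2, 2, 4, 4, 5, 7, 8]


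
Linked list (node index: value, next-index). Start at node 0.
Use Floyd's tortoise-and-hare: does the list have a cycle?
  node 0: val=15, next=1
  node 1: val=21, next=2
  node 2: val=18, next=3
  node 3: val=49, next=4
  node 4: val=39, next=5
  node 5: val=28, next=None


Floyd's tortoise (slow, +1) and hare (fast, +2):
  init: slow=0, fast=0
  step 1: slow=1, fast=2
  step 2: slow=2, fast=4
  step 3: fast 4->5->None, no cycle

Cycle: no


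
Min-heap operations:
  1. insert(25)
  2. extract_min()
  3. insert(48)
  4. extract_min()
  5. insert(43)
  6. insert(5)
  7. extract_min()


insert(25) -> [25]
extract_min()->25, []
insert(48) -> [48]
extract_min()->48, []
insert(43) -> [43]
insert(5) -> [5, 43]
extract_min()->5, [43]

Final heap: [43]


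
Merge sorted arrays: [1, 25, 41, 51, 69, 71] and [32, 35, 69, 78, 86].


Take 1 from A
Take 25 from A
Take 32 from B
Take 35 from B
Take 41 from A
Take 51 from A
Take 69 from A
Take 69 from B
Take 71 from A

Merged: [1, 25, 32, 35, 41, 51, 69, 69, 71, 78, 86]


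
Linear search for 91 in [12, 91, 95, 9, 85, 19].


i=0: 12!=91
i=1: 91==91 found!

Found at 1, 2 comps


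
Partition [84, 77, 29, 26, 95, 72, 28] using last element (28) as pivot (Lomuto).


Pivot: 28
  26 <= 28: swap -> [26, 77, 29, 84, 95, 72, 28]
Place pivot at 1: [26, 28, 29, 84, 95, 72, 77]

Partitioned: [26, 28, 29, 84, 95, 72, 77]


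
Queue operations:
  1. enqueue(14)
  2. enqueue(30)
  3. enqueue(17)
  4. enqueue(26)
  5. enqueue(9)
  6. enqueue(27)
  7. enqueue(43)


enqueue(14) -> [14]
enqueue(30) -> [14, 30]
enqueue(17) -> [14, 30, 17]
enqueue(26) -> [14, 30, 17, 26]
enqueue(9) -> [14, 30, 17, 26, 9]
enqueue(27) -> [14, 30, 17, 26, 9, 27]
enqueue(43) -> [14, 30, 17, 26, 9, 27, 43]

Final queue: [14, 30, 17, 26, 9, 27, 43]


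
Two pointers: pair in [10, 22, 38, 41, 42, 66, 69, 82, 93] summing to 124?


lo=0(10)+hi=8(93)=103
lo=1(22)+hi=8(93)=115
lo=2(38)+hi=8(93)=131
lo=2(38)+hi=7(82)=120
lo=3(41)+hi=7(82)=123
lo=4(42)+hi=7(82)=124

Yes: 42+82=124


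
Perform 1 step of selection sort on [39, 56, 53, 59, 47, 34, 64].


Initial: [39, 56, 53, 59, 47, 34, 64]
Step 1: min=34 at 5
  Swap: [34, 56, 53, 59, 47, 39, 64]

After 1 step: [34, 56, 53, 59, 47, 39, 64]


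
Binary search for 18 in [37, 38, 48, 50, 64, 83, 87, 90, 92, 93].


Step 1: lo=0, hi=9, mid=4, val=64
Step 2: lo=0, hi=3, mid=1, val=38
Step 3: lo=0, hi=0, mid=0, val=37

Not found


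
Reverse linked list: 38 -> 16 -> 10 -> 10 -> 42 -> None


Step 1: curr=38, set curr.next=prev(None) | reversed so far: 38
Step 2: curr=16, set curr.next=prev(38) | reversed so far: 16 -> 38
Step 3: curr=10, set curr.next=prev(16) | reversed so far: 10 -> 16 -> 38
Step 4: curr=10, set curr.next=prev(10) | reversed so far: 10 -> 10 -> 16 -> 38
Step 5: curr=42, set curr.next=prev(10) | reversed so far: 42 -> 10 -> 10 -> 16 -> 38

42 -> 10 -> 10 -> 16 -> 38 -> None


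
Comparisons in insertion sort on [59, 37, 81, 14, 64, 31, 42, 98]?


Algorithm: insertion sort
Input: [59, 37, 81, 14, 64, 31, 42, 98]
Sorted: [14, 31, 37, 42, 59, 64, 81, 98]

17


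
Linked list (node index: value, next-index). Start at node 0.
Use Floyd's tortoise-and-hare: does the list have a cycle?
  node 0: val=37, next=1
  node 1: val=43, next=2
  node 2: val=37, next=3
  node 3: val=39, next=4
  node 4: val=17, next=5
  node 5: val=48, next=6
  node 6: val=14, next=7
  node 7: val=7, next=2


Floyd's tortoise (slow, +1) and hare (fast, +2):
  init: slow=0, fast=0
  step 1: slow=1, fast=2
  step 2: slow=2, fast=4
  step 3: slow=3, fast=6
  step 4: slow=4, fast=2
  step 5: slow=5, fast=4
  step 6: slow=6, fast=6
  slow == fast at node 6: cycle detected

Cycle: yes
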